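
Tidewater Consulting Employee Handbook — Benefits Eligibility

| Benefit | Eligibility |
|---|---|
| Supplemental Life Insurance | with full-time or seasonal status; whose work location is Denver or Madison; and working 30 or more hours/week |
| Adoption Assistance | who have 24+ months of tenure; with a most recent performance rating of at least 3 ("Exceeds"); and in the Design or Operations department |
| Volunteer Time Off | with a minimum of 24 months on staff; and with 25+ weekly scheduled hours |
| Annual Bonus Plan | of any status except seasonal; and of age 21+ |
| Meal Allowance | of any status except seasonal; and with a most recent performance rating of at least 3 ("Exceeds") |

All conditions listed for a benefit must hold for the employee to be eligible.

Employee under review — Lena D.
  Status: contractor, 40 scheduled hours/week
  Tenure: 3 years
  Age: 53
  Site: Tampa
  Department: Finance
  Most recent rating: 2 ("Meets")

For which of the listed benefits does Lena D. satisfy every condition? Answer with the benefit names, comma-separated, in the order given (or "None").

Volunteer Time Off, Annual Bonus Plan

Supplemental Life Insurance — status contractor ✗ (requires full-time or seasonal) → not eligible.
Adoption Assistance — service 3 years ≥ 24 months (≈720 days) ✓; rating 2 < 3 ✗ → not eligible.
Volunteer Time Off — service 3 years ≥ 24 months (≈720 days) ✓; 40 hrs/wk ≥ 25 ✓ → eligible.
Annual Bonus Plan — status contractor ✓ (not excluded); age 53 ≥ 21 ✓ → eligible.
Meal Allowance — status contractor ✓ (not excluded); rating 2 < 3 ✗ → not eligible.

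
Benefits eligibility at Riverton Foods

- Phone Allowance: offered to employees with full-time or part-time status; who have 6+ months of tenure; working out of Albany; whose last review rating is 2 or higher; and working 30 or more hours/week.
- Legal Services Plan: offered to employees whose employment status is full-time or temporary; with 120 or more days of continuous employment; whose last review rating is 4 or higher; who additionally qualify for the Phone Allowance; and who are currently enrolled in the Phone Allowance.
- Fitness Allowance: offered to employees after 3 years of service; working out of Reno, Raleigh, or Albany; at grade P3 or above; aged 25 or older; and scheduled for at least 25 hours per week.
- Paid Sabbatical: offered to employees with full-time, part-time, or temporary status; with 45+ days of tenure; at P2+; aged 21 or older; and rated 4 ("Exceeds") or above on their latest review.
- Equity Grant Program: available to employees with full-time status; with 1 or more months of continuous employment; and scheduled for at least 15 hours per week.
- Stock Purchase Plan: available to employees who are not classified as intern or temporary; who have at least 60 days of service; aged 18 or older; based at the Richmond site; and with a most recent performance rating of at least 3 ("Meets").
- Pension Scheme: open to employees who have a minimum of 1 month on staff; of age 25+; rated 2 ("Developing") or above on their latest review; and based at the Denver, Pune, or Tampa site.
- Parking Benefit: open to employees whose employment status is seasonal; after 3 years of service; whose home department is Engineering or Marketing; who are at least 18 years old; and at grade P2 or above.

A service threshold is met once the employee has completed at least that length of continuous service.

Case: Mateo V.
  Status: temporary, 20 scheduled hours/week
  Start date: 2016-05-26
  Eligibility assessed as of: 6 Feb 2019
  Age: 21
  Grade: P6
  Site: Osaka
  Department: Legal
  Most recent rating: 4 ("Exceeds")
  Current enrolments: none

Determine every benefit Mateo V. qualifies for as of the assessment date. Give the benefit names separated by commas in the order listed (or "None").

Paid Sabbatical

Service from 2016-05-26 to 6 Feb 2019: 986 days.
Phone Allowance — status temporary ✗ (requires full-time or part-time) → not eligible.
Legal Services Plan — status temporary ✓; service 986 days ≥ 120 days ✓; rating 4 ≥ 4 ✓; not eligible for Phone Allowance ✗ → not eligible.
Fitness Allowance — service 986 days < 3 years (≈1095 days) ✗ → not eligible.
Paid Sabbatical — status temporary ✓; service 986 days ≥ 45 days ✓; grade P6 ≥ P2 ✓; age 21 ≥ 21 ✓; rating 4 ≥ 4 ✓ → eligible.
Equity Grant Program — status temporary ✗ (requires full-time) → not eligible.
Stock Purchase Plan — status temporary ✗ (excluded) → not eligible.
Pension Scheme — service 986 days ≥ 1 month (≈30 days) ✓; age 21 < 25 ✗ → not eligible.
Parking Benefit — status temporary ✗ (requires seasonal) → not eligible.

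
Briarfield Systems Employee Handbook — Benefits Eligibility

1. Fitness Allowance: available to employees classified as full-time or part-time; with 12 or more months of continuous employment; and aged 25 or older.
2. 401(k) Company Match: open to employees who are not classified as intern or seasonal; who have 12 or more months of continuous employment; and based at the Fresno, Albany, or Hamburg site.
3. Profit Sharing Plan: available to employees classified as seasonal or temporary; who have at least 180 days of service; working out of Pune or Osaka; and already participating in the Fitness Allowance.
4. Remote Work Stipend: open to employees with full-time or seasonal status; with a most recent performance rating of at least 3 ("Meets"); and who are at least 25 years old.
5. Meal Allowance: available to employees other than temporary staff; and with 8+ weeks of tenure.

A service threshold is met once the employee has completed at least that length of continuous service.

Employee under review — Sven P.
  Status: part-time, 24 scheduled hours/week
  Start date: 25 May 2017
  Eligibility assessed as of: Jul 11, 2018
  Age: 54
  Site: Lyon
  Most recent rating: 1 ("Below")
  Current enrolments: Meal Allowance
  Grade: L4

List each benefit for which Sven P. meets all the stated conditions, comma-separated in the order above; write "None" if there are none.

Service from 25 May 2017 to Jul 11, 2018: 412 days.
Fitness Allowance — status part-time ✓; service 412 days ≥ 12 months (≈360 days) ✓; age 54 ≥ 25 ✓ → eligible.
401(k) Company Match — status part-time ✓ (not excluded); service 412 days ≥ 12 months (≈360 days) ✓; site Lyon ✗ (not Fresno, Albany, or Hamburg) → not eligible.
Profit Sharing Plan — status part-time ✗ (requires seasonal or temporary) → not eligible.
Remote Work Stipend — status part-time ✗ (requires full-time or seasonal) → not eligible.
Meal Allowance — status part-time ✓ (not excluded); service 412 days ≥ 8 weeks (≈56 days) ✓ → eligible.

Fitness Allowance, Meal Allowance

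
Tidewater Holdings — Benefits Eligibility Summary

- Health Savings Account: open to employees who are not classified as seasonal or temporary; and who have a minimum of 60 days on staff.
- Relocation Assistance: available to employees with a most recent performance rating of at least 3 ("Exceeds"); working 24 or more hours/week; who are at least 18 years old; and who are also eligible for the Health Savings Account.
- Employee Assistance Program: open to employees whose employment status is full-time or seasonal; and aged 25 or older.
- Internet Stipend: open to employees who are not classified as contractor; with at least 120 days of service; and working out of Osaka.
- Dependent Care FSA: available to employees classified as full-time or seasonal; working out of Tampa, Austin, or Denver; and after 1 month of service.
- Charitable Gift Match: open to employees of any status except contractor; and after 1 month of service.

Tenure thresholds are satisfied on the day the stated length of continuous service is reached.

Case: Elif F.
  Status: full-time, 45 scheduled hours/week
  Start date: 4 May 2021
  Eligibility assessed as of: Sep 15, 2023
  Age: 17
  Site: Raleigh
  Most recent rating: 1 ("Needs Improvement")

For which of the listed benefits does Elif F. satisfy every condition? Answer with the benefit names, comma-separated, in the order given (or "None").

Service from 4 May 2021 to Sep 15, 2023: 864 days.
Health Savings Account — status full-time ✓ (not excluded); service 864 days ≥ 60 days ✓ → eligible.
Relocation Assistance — rating 1 < 3 ✗ → not eligible.
Employee Assistance Program — status full-time ✓; age 17 < 25 ✗ → not eligible.
Internet Stipend — status full-time ✓ (not excluded); service 864 days ≥ 120 days ✓; site Raleigh ✗ (not Osaka) → not eligible.
Dependent Care FSA — status full-time ✓; site Raleigh ✗ (not Tampa, Austin, or Denver) → not eligible.
Charitable Gift Match — status full-time ✓ (not excluded); service 864 days ≥ 1 month (≈30 days) ✓ → eligible.

Health Savings Account, Charitable Gift Match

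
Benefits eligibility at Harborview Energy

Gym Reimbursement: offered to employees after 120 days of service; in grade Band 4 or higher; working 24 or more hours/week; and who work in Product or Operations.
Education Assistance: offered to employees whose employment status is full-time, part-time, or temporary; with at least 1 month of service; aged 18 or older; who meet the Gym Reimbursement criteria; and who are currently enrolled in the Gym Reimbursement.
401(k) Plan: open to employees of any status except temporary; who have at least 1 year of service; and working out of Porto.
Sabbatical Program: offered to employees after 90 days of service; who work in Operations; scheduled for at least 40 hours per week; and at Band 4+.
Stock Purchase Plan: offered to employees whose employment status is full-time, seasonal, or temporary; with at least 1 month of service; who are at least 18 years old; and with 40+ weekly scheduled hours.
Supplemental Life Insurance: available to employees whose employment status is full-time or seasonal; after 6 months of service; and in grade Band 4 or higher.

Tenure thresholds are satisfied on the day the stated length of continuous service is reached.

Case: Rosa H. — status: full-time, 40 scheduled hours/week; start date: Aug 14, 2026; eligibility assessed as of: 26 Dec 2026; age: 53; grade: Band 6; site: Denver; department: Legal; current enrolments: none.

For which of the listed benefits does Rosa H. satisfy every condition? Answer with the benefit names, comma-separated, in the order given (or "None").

Stock Purchase Plan

Service from Aug 14, 2026 to 26 Dec 2026: 134 days.
Gym Reimbursement — service 134 days ≥ 120 days ✓; grade Band 6 ≥ Band 4 ✓; 40 hrs/wk ≥ 24 ✓; dept Legal ✗ → not eligible.
Education Assistance — status full-time ✓; service 134 days ≥ 1 month (≈30 days) ✓; age 53 ≥ 18 ✓; not eligible for Gym Reimbursement ✗ → not eligible.
401(k) Plan — status full-time ✓ (not excluded); service 134 days < 1 year (≈365 days) ✗ → not eligible.
Sabbatical Program — service 134 days ≥ 90 days ✓; dept Legal ✗ → not eligible.
Stock Purchase Plan — status full-time ✓; service 134 days ≥ 1 month (≈30 days) ✓; age 53 ≥ 18 ✓; 40 hrs/wk ≥ 40 ✓ → eligible.
Supplemental Life Insurance — status full-time ✓; service 134 days < 6 months (≈180 days) ✗ → not eligible.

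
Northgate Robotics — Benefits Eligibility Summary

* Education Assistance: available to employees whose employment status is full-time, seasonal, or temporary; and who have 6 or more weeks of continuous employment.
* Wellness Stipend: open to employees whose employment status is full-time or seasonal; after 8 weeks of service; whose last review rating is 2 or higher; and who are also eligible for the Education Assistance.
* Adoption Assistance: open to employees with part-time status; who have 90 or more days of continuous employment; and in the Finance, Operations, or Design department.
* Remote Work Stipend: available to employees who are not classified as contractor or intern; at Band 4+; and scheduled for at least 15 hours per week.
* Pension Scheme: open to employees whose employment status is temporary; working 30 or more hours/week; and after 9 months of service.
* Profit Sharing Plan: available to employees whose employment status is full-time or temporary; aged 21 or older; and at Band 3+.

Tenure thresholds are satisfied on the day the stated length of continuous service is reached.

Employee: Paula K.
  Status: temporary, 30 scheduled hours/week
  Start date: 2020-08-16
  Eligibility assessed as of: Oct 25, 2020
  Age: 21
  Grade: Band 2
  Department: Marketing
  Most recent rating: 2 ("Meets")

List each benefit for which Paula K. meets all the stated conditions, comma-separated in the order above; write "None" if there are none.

Service from 2020-08-16 to Oct 25, 2020: 70 days.
Education Assistance — status temporary ✓; service 70 days ≥ 6 weeks (≈42 days) ✓ → eligible.
Wellness Stipend — status temporary ✗ (requires full-time or seasonal) → not eligible.
Adoption Assistance — status temporary ✗ (requires part-time) → not eligible.
Remote Work Stipend — status temporary ✓ (not excluded); grade Band 2 < Band 4 ✗ → not eligible.
Pension Scheme — status temporary ✓; 30 hrs/wk ≥ 30 ✓; service 70 days < 9 months (≈270 days) ✗ → not eligible.
Profit Sharing Plan — status temporary ✓; age 21 ≥ 21 ✓; grade Band 2 < Band 3 ✗ → not eligible.

Education Assistance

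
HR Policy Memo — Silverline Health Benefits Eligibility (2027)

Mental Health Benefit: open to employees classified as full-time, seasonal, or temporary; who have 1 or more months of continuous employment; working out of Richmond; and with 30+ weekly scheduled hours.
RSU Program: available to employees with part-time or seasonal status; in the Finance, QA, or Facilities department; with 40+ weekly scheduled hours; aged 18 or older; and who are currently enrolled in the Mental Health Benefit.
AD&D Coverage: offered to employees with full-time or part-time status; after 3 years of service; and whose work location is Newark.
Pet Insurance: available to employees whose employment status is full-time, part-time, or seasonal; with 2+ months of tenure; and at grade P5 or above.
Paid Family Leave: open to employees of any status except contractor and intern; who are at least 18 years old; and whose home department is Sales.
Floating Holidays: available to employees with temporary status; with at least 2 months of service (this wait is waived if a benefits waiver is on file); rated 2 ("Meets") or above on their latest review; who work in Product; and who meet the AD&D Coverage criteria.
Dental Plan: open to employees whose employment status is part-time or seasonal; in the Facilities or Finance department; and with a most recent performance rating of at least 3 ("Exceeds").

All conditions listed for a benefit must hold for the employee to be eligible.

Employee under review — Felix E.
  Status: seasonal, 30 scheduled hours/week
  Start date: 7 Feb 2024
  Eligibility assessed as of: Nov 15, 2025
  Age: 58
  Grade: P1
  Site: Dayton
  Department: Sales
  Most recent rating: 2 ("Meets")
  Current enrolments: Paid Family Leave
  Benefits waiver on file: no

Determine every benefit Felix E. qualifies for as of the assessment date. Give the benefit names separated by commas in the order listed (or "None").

Paid Family Leave

Service from 7 Feb 2024 to Nov 15, 2025: 647 days.
Mental Health Benefit — status seasonal ✓; service 647 days ≥ 1 month (≈30 days) ✓; site Dayton ✗ (not Richmond) → not eligible.
RSU Program — status seasonal ✓; dept Sales ✗ → not eligible.
AD&D Coverage — status seasonal ✗ (requires full-time or part-time) → not eligible.
Pet Insurance — status seasonal ✓; service 647 days ≥ 2 months (≈60 days) ✓; grade P1 < P5 ✗ → not eligible.
Paid Family Leave — status seasonal ✓ (not excluded); age 58 ≥ 18 ✓; dept Sales ✓ → eligible.
Floating Holidays — status seasonal ✗ (requires temporary) → not eligible.
Dental Plan — status seasonal ✓; dept Sales ✗ → not eligible.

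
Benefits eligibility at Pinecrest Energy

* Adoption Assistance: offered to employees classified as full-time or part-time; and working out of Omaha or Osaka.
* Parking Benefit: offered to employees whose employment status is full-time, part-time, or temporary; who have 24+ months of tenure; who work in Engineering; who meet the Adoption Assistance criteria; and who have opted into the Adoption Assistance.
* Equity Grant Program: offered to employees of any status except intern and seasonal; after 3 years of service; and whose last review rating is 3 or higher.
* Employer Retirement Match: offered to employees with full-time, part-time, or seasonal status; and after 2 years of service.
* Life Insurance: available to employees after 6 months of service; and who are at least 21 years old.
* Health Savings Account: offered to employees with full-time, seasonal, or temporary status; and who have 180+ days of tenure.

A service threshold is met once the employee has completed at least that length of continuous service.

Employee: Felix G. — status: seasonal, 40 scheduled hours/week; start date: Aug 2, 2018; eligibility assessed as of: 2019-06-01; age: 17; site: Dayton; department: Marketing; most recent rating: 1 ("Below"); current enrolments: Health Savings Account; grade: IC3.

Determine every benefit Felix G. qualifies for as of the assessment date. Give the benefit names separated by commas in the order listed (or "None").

Health Savings Account

Service from Aug 2, 2018 to 2019-06-01: 303 days.
Adoption Assistance — status seasonal ✗ (requires full-time or part-time) → not eligible.
Parking Benefit — status seasonal ✗ (requires full-time, part-time, or temporary) → not eligible.
Equity Grant Program — status seasonal ✗ (excluded) → not eligible.
Employer Retirement Match — status seasonal ✓; service 303 days < 2 years (≈730 days) ✗ → not eligible.
Life Insurance — service 303 days ≥ 6 months (≈180 days) ✓; age 17 < 21 ✗ → not eligible.
Health Savings Account — status seasonal ✓; service 303 days ≥ 180 days ✓ → eligible.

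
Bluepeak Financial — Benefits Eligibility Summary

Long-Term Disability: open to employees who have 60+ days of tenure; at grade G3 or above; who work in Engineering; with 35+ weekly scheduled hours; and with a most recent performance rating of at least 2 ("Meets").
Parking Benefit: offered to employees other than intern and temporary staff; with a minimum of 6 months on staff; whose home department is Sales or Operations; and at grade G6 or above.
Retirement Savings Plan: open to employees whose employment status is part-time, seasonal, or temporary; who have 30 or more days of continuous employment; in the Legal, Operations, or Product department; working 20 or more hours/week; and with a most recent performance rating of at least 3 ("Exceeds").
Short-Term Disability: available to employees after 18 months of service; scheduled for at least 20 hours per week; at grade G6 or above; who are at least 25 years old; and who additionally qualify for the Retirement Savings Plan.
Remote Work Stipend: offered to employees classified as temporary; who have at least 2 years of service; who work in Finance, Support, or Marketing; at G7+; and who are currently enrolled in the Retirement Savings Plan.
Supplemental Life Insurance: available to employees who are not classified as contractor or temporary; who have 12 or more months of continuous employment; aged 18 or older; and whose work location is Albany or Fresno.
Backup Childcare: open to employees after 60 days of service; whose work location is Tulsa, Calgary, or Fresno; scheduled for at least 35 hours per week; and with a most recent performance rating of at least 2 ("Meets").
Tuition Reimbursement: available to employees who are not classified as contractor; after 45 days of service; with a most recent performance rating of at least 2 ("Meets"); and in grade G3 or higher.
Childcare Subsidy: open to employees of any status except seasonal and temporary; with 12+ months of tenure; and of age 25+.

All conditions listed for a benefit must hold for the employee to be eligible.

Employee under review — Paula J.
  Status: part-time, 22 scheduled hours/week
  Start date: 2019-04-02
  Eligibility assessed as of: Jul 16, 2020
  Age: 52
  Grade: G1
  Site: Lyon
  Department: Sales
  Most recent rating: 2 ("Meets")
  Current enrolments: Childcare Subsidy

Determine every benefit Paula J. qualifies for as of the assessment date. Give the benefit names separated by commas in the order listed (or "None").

Service from 2019-04-02 to Jul 16, 2020: 471 days.
Long-Term Disability — service 471 days ≥ 60 days ✓; grade G1 < G3 ✗ → not eligible.
Parking Benefit — status part-time ✓ (not excluded); service 471 days ≥ 6 months (≈180 days) ✓; dept Sales ✓; grade G1 < G6 ✗ → not eligible.
Retirement Savings Plan — status part-time ✓; service 471 days ≥ 30 days ✓; dept Sales ✗ → not eligible.
Short-Term Disability — service 471 days < 18 months (≈540 days) ✗ → not eligible.
Remote Work Stipend — status part-time ✗ (requires temporary) → not eligible.
Supplemental Life Insurance — status part-time ✓ (not excluded); service 471 days ≥ 12 months (≈360 days) ✓; age 52 ≥ 18 ✓; site Lyon ✗ (not Albany or Fresno) → not eligible.
Backup Childcare — service 471 days ≥ 60 days ✓; site Lyon ✗ (not Tulsa, Calgary, or Fresno) → not eligible.
Tuition Reimbursement — status part-time ✓ (not excluded); service 471 days ≥ 45 days ✓; rating 2 ≥ 2 ✓; grade G1 < G3 ✗ → not eligible.
Childcare Subsidy — status part-time ✓ (not excluded); service 471 days ≥ 12 months (≈360 days) ✓; age 52 ≥ 25 ✓ → eligible.

Childcare Subsidy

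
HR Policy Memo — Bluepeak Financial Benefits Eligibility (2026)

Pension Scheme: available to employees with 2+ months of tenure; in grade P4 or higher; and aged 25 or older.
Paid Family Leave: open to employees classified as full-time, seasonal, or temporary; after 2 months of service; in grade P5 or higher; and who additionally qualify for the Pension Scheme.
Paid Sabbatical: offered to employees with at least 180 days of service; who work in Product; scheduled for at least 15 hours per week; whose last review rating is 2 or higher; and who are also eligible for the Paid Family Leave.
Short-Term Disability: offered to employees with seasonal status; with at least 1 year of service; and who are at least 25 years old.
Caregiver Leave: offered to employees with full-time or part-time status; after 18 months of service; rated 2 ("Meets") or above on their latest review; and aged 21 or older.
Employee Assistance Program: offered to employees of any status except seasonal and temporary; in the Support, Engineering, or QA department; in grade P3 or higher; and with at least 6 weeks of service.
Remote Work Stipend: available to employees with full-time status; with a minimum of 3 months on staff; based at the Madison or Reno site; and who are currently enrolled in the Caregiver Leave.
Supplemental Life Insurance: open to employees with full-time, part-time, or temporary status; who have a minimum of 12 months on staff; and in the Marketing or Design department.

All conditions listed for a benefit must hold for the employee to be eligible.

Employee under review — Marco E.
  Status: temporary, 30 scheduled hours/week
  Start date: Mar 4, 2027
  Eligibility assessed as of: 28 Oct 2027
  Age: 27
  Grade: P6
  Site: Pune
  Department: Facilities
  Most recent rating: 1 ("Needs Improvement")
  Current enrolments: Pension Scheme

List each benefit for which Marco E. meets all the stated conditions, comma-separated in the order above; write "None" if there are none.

Service from Mar 4, 2027 to 28 Oct 2027: 238 days.
Pension Scheme — service 238 days ≥ 2 months (≈60 days) ✓; grade P6 ≥ P4 ✓; age 27 ≥ 25 ✓ → eligible.
Paid Family Leave — status temporary ✓; service 238 days ≥ 2 months (≈60 days) ✓; grade P6 ≥ P5 ✓; eligible for Pension Scheme ✓ → eligible.
Paid Sabbatical — service 238 days ≥ 180 days ✓; dept Facilities ✗ → not eligible.
Short-Term Disability — status temporary ✗ (requires seasonal) → not eligible.
Caregiver Leave — status temporary ✗ (requires full-time or part-time) → not eligible.
Employee Assistance Program — status temporary ✗ (excluded) → not eligible.
Remote Work Stipend — status temporary ✗ (requires full-time) → not eligible.
Supplemental Life Insurance — status temporary ✓; service 238 days < 12 months (≈360 days) ✗ → not eligible.

Pension Scheme, Paid Family Leave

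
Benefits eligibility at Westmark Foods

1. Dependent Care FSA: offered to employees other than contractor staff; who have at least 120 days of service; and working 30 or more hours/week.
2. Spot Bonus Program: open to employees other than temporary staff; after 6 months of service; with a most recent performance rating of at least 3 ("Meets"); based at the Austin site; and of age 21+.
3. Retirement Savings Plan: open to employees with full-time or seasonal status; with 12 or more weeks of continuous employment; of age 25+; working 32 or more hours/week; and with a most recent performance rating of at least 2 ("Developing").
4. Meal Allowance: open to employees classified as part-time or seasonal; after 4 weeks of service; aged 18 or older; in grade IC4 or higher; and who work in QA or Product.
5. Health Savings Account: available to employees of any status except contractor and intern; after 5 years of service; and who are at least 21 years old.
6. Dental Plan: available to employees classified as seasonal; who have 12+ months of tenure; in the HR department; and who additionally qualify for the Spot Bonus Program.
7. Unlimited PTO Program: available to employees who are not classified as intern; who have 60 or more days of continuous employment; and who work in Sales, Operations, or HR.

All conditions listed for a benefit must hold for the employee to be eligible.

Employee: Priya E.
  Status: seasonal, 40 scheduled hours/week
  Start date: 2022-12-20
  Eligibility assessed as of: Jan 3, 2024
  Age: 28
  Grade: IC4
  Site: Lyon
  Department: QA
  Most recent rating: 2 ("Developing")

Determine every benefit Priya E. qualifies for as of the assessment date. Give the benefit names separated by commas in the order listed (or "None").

Service from 2022-12-20 to Jan 3, 2024: 379 days.
Dependent Care FSA — status seasonal ✓ (not excluded); service 379 days ≥ 120 days ✓; 40 hrs/wk ≥ 30 ✓ → eligible.
Spot Bonus Program — status seasonal ✓ (not excluded); service 379 days ≥ 6 months (≈180 days) ✓; rating 2 < 3 ✗ → not eligible.
Retirement Savings Plan — status seasonal ✓; service 379 days ≥ 12 weeks (≈84 days) ✓; age 28 ≥ 25 ✓; 40 hrs/wk ≥ 32 ✓; rating 2 ≥ 2 ✓ → eligible.
Meal Allowance — status seasonal ✓; service 379 days ≥ 4 weeks (≈28 days) ✓; age 28 ≥ 18 ✓; grade IC4 ≥ IC4 ✓; dept QA ✓ → eligible.
Health Savings Account — status seasonal ✓ (not excluded); service 379 days < 5 years (≈1825 days) ✗ → not eligible.
Dental Plan — status seasonal ✓; service 379 days ≥ 12 months (≈360 days) ✓; dept QA ✗ → not eligible.
Unlimited PTO Program — status seasonal ✓ (not excluded); service 379 days ≥ 60 days ✓; dept QA ✗ → not eligible.

Dependent Care FSA, Retirement Savings Plan, Meal Allowance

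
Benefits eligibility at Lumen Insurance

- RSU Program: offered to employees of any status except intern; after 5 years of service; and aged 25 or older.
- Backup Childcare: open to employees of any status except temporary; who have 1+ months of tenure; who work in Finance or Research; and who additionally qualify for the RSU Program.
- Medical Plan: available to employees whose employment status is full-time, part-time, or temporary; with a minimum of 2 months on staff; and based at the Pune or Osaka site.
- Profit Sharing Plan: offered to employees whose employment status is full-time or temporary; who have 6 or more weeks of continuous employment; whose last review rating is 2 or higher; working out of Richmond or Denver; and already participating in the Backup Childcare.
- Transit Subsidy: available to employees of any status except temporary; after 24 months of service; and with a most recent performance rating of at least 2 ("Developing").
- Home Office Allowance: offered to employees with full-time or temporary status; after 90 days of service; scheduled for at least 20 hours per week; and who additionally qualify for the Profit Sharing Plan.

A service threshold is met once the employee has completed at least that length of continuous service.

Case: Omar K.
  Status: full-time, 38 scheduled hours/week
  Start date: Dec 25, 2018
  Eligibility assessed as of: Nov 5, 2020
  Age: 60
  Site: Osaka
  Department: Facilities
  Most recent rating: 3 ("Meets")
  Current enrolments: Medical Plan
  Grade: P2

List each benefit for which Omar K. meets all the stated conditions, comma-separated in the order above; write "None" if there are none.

Medical Plan

Service from Dec 25, 2018 to Nov 5, 2020: 681 days.
RSU Program — status full-time ✓ (not excluded); service 681 days < 5 years (≈1825 days) ✗ → not eligible.
Backup Childcare — status full-time ✓ (not excluded); service 681 days ≥ 1 month (≈30 days) ✓; dept Facilities ✗ → not eligible.
Medical Plan — status full-time ✓; service 681 days ≥ 2 months (≈60 days) ✓; site Osaka ✓ → eligible.
Profit Sharing Plan — status full-time ✓; service 681 days ≥ 6 weeks (≈42 days) ✓; rating 3 ≥ 2 ✓; site Osaka ✗ (not Richmond or Denver) → not eligible.
Transit Subsidy — status full-time ✓ (not excluded); service 681 days < 24 months (≈720 days) ✗ → not eligible.
Home Office Allowance — status full-time ✓; service 681 days ≥ 90 days ✓; 38 hrs/wk ≥ 20 ✓; not eligible for Profit Sharing Plan ✗ → not eligible.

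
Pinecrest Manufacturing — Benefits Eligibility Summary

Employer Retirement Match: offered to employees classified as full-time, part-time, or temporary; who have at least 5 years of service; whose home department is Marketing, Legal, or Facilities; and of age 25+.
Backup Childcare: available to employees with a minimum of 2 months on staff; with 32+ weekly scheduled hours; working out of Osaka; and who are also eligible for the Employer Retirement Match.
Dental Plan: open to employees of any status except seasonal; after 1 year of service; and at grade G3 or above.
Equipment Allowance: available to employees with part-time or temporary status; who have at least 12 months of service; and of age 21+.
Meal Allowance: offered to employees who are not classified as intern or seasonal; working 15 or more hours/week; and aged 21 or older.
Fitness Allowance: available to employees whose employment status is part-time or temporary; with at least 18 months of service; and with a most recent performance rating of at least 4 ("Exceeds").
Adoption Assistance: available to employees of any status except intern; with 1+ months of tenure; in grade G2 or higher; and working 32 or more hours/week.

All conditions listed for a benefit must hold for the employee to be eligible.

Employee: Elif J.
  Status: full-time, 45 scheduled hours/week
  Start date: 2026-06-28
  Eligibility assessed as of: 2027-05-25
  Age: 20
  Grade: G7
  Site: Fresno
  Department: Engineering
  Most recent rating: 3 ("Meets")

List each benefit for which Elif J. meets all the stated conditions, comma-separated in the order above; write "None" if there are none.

Service from 2026-06-28 to 2027-05-25: 331 days.
Employer Retirement Match — status full-time ✓; service 331 days < 5 years (≈1825 days) ✗ → not eligible.
Backup Childcare — service 331 days ≥ 2 months (≈60 days) ✓; 45 hrs/wk ≥ 32 ✓; site Fresno ✗ (not Osaka) → not eligible.
Dental Plan — status full-time ✓ (not excluded); service 331 days < 1 year (≈365 days) ✗ → not eligible.
Equipment Allowance — status full-time ✗ (requires part-time or temporary) → not eligible.
Meal Allowance — status full-time ✓ (not excluded); 45 hrs/wk ≥ 15 ✓; age 20 < 21 ✗ → not eligible.
Fitness Allowance — status full-time ✗ (requires part-time or temporary) → not eligible.
Adoption Assistance — status full-time ✓ (not excluded); service 331 days ≥ 1 month (≈30 days) ✓; grade G7 ≥ G2 ✓; 45 hrs/wk ≥ 32 ✓ → eligible.

Adoption Assistance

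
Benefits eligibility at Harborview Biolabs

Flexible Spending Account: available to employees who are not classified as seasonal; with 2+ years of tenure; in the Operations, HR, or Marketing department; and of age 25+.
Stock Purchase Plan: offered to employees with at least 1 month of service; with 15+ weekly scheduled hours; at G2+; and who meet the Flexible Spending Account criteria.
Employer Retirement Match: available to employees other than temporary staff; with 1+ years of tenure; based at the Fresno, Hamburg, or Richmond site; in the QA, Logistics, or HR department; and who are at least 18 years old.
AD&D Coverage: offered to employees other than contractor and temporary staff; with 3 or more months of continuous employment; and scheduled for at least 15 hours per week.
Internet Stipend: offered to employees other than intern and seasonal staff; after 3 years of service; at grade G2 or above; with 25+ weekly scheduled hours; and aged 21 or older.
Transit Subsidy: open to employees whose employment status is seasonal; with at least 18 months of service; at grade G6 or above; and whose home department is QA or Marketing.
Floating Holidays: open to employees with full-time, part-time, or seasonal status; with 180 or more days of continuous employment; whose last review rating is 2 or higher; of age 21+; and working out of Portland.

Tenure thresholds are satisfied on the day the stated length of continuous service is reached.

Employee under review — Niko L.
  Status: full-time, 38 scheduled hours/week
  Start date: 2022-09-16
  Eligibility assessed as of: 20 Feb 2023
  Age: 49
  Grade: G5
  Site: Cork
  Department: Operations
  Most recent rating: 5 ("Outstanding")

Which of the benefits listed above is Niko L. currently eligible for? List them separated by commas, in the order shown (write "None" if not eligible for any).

AD&D Coverage

Service from 2022-09-16 to 20 Feb 2023: 157 days.
Flexible Spending Account — status full-time ✓ (not excluded); service 157 days < 2 years (≈730 days) ✗ → not eligible.
Stock Purchase Plan — service 157 days ≥ 1 month (≈30 days) ✓; 38 hrs/wk ≥ 15 ✓; grade G5 ≥ G2 ✓; not eligible for Flexible Spending Account ✗ → not eligible.
Employer Retirement Match — status full-time ✓ (not excluded); service 157 days < 1 year (≈365 days) ✗ → not eligible.
AD&D Coverage — status full-time ✓ (not excluded); service 157 days ≥ 3 months (≈90 days) ✓; 38 hrs/wk ≥ 15 ✓ → eligible.
Internet Stipend — status full-time ✓ (not excluded); service 157 days < 3 years (≈1095 days) ✗ → not eligible.
Transit Subsidy — status full-time ✗ (requires seasonal) → not eligible.
Floating Holidays — status full-time ✓; service 157 days < 180 days ✗ → not eligible.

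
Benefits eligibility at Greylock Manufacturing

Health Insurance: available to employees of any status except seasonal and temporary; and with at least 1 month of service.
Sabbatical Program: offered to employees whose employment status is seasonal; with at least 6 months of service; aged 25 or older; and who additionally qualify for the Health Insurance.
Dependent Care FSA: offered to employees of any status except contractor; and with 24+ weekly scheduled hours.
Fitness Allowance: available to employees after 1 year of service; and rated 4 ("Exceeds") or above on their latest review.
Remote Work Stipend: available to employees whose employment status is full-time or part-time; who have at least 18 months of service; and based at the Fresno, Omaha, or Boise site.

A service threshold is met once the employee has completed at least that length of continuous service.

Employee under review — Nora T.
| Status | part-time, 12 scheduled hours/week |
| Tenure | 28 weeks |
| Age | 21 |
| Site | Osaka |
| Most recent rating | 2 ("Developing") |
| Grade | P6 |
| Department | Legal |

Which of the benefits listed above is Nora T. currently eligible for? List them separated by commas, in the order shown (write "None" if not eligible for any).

Health Insurance

Health Insurance — status part-time ✓ (not excluded); service 28 weeks ≥ 1 month (≈30 days) ✓ → eligible.
Sabbatical Program — status part-time ✗ (requires seasonal) → not eligible.
Dependent Care FSA — status part-time ✓ (not excluded); 12 hrs/wk < 24 ✗ → not eligible.
Fitness Allowance — service 28 weeks < 1 year (≈365 days) ✗ → not eligible.
Remote Work Stipend — status part-time ✓; service 28 weeks < 18 months (≈540 days) ✗ → not eligible.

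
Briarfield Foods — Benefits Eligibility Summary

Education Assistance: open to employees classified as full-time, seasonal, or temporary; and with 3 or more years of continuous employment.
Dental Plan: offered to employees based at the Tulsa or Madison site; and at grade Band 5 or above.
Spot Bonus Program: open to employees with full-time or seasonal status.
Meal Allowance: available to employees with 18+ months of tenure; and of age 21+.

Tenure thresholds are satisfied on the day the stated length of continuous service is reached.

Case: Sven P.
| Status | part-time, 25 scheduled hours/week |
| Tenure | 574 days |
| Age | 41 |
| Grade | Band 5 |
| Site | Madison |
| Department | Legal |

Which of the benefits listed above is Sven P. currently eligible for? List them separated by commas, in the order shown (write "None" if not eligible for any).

Education Assistance — status part-time ✗ (requires full-time, seasonal, or temporary) → not eligible.
Dental Plan — site Madison ✓; grade Band 5 ≥ Band 5 ✓ → eligible.
Spot Bonus Program — status part-time ✗ (requires full-time or seasonal) → not eligible.
Meal Allowance — service 574 days ≥ 18 months (≈540 days) ✓; age 41 ≥ 21 ✓ → eligible.

Dental Plan, Meal Allowance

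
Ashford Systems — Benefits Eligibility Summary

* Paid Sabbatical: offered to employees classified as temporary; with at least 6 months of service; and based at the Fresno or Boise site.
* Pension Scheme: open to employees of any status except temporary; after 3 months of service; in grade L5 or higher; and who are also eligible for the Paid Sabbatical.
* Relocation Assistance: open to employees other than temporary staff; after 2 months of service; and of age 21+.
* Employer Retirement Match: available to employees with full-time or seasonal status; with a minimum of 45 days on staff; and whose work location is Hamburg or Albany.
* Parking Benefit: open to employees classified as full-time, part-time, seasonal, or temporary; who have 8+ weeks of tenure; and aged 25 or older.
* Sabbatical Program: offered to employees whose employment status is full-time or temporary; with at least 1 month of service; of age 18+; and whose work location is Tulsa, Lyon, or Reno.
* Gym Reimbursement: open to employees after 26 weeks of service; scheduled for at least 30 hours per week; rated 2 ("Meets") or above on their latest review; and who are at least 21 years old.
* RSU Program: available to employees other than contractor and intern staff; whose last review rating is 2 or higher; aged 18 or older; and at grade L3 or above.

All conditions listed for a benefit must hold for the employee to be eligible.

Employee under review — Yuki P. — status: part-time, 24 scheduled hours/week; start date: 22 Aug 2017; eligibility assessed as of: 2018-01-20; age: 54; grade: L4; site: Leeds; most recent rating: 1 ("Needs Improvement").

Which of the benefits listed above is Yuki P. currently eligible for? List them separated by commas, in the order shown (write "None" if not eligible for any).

Relocation Assistance, Parking Benefit

Service from 22 Aug 2017 to 2018-01-20: 151 days.
Paid Sabbatical — status part-time ✗ (requires temporary) → not eligible.
Pension Scheme — status part-time ✓ (not excluded); service 151 days ≥ 3 months (≈90 days) ✓; grade L4 < L5 ✗ → not eligible.
Relocation Assistance — status part-time ✓ (not excluded); service 151 days ≥ 2 months (≈60 days) ✓; age 54 ≥ 21 ✓ → eligible.
Employer Retirement Match — status part-time ✗ (requires full-time or seasonal) → not eligible.
Parking Benefit — status part-time ✓; service 151 days ≥ 8 weeks (≈56 days) ✓; age 54 ≥ 25 ✓ → eligible.
Sabbatical Program — status part-time ✗ (requires full-time or temporary) → not eligible.
Gym Reimbursement — service 151 days < 26 weeks (≈182 days) ✗ → not eligible.
RSU Program — status part-time ✓ (not excluded); rating 1 < 2 ✗ → not eligible.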